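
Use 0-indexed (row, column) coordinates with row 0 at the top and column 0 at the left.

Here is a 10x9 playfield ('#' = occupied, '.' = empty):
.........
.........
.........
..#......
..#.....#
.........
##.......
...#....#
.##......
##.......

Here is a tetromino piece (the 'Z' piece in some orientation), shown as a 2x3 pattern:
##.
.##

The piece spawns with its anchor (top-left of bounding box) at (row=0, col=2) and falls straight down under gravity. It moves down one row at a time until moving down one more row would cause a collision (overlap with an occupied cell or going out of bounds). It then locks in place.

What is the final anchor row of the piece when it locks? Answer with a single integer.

Answer: 2

Derivation:
Spawn at (row=0, col=2). Try each row:
  row 0: fits
  row 1: fits
  row 2: fits
  row 3: blocked -> lock at row 2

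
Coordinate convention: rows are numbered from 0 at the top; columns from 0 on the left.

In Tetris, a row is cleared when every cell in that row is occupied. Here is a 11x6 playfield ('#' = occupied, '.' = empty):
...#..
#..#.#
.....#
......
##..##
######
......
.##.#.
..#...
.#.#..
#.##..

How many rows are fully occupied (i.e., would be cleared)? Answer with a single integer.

Answer: 1

Derivation:
Check each row:
  row 0: 5 empty cells -> not full
  row 1: 3 empty cells -> not full
  row 2: 5 empty cells -> not full
  row 3: 6 empty cells -> not full
  row 4: 2 empty cells -> not full
  row 5: 0 empty cells -> FULL (clear)
  row 6: 6 empty cells -> not full
  row 7: 3 empty cells -> not full
  row 8: 5 empty cells -> not full
  row 9: 4 empty cells -> not full
  row 10: 3 empty cells -> not full
Total rows cleared: 1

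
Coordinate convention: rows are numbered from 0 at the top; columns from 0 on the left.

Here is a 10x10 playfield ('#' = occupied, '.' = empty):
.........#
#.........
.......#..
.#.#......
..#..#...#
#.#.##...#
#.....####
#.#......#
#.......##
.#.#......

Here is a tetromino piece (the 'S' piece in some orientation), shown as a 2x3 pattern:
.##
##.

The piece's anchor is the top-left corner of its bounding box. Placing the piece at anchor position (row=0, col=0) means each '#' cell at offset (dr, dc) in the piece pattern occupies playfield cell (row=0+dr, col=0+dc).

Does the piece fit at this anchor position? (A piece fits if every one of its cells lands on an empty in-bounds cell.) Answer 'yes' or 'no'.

Answer: no

Derivation:
Check each piece cell at anchor (0, 0):
  offset (0,1) -> (0,1): empty -> OK
  offset (0,2) -> (0,2): empty -> OK
  offset (1,0) -> (1,0): occupied ('#') -> FAIL
  offset (1,1) -> (1,1): empty -> OK
All cells valid: no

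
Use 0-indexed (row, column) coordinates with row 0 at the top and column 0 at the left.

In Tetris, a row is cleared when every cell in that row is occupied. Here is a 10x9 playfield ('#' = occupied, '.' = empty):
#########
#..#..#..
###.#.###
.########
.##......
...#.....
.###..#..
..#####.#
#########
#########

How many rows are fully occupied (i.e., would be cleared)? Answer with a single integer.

Answer: 3

Derivation:
Check each row:
  row 0: 0 empty cells -> FULL (clear)
  row 1: 6 empty cells -> not full
  row 2: 2 empty cells -> not full
  row 3: 1 empty cell -> not full
  row 4: 7 empty cells -> not full
  row 5: 8 empty cells -> not full
  row 6: 5 empty cells -> not full
  row 7: 3 empty cells -> not full
  row 8: 0 empty cells -> FULL (clear)
  row 9: 0 empty cells -> FULL (clear)
Total rows cleared: 3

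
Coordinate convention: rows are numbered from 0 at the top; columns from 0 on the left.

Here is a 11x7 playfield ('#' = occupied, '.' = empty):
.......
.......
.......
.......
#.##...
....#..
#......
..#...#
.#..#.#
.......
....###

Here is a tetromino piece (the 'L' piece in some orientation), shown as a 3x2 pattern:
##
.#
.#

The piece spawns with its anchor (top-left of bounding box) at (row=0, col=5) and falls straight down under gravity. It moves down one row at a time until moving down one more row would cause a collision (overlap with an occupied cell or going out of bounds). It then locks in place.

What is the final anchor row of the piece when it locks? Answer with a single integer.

Spawn at (row=0, col=5). Try each row:
  row 0: fits
  row 1: fits
  row 2: fits
  row 3: fits
  row 4: fits
  row 5: blocked -> lock at row 4

Answer: 4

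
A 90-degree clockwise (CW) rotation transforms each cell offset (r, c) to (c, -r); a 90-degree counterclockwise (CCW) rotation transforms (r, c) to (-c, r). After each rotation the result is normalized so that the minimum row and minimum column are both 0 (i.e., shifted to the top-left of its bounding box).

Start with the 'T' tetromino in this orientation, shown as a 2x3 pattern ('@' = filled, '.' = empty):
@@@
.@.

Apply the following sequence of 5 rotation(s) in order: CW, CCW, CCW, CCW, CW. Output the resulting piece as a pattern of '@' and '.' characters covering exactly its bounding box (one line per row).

Start:
@@@
.@.
After rotation 1 (CW):
.@
@@
.@
After rotation 2 (CCW):
@@@
.@.
After rotation 3 (CCW):
@.
@@
@.
After rotation 4 (CCW):
.@.
@@@
After rotation 5 (CW):
@.
@@
@.

Answer: @.
@@
@.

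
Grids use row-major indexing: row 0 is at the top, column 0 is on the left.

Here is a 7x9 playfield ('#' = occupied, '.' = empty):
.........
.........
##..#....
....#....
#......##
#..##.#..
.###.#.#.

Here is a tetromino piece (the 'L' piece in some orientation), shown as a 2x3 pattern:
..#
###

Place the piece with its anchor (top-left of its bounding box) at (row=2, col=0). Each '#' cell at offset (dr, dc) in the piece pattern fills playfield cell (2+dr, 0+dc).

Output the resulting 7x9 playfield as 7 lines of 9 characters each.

Answer: .........
.........
###.#....
###.#....
#......##
#..##.#..
.###.#.#.

Derivation:
Fill (2+0,0+2) = (2,2)
Fill (2+1,0+0) = (3,0)
Fill (2+1,0+1) = (3,1)
Fill (2+1,0+2) = (3,2)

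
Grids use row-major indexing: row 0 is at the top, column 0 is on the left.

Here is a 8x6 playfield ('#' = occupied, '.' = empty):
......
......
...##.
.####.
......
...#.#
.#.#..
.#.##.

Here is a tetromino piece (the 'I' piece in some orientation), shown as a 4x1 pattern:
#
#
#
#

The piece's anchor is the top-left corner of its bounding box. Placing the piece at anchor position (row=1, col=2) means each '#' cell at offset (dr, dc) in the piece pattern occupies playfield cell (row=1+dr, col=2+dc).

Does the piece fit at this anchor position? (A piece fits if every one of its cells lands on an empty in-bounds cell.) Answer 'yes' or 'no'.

Answer: no

Derivation:
Check each piece cell at anchor (1, 2):
  offset (0,0) -> (1,2): empty -> OK
  offset (1,0) -> (2,2): empty -> OK
  offset (2,0) -> (3,2): occupied ('#') -> FAIL
  offset (3,0) -> (4,2): empty -> OK
All cells valid: no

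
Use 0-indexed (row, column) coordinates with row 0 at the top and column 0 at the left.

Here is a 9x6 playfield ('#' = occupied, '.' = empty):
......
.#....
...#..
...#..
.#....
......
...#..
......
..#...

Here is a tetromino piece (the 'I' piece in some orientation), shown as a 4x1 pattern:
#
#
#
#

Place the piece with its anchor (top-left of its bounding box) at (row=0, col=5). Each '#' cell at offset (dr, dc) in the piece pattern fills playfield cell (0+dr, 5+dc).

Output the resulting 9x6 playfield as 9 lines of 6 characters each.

Fill (0+0,5+0) = (0,5)
Fill (0+1,5+0) = (1,5)
Fill (0+2,5+0) = (2,5)
Fill (0+3,5+0) = (3,5)

Answer: .....#
.#...#
...#.#
...#.#
.#....
......
...#..
......
..#...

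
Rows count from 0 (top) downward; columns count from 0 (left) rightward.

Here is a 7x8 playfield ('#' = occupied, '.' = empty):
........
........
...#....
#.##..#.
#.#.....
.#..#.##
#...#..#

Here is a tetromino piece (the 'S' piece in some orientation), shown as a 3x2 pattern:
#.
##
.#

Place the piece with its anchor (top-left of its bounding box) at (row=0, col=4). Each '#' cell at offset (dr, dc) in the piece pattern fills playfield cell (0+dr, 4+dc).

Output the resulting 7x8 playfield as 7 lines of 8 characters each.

Answer: ....#...
....##..
...#.#..
#.##..#.
#.#.....
.#..#.##
#...#..#

Derivation:
Fill (0+0,4+0) = (0,4)
Fill (0+1,4+0) = (1,4)
Fill (0+1,4+1) = (1,5)
Fill (0+2,4+1) = (2,5)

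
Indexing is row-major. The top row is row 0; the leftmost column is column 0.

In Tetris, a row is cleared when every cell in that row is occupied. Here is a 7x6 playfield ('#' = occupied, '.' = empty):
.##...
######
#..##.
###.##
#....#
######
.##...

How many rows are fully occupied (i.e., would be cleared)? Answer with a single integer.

Check each row:
  row 0: 4 empty cells -> not full
  row 1: 0 empty cells -> FULL (clear)
  row 2: 3 empty cells -> not full
  row 3: 1 empty cell -> not full
  row 4: 4 empty cells -> not full
  row 5: 0 empty cells -> FULL (clear)
  row 6: 4 empty cells -> not full
Total rows cleared: 2

Answer: 2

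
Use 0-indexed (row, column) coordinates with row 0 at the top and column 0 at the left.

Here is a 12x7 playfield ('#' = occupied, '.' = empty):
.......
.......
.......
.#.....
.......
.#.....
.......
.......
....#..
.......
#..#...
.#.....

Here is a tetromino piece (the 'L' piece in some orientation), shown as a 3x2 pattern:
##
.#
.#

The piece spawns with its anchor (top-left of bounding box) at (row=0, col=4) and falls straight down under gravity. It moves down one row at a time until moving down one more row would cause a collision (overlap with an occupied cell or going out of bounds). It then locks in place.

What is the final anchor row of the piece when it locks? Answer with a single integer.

Spawn at (row=0, col=4). Try each row:
  row 0: fits
  row 1: fits
  row 2: fits
  row 3: fits
  row 4: fits
  row 5: fits
  row 6: fits
  row 7: fits
  row 8: blocked -> lock at row 7

Answer: 7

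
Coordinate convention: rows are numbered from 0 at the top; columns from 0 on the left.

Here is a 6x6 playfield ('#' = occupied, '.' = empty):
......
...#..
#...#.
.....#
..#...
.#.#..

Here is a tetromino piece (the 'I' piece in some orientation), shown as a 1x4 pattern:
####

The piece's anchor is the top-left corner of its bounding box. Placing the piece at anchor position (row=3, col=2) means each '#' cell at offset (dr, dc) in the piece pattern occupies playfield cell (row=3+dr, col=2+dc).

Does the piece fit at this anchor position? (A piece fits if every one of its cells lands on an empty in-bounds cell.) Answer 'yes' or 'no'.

Answer: no

Derivation:
Check each piece cell at anchor (3, 2):
  offset (0,0) -> (3,2): empty -> OK
  offset (0,1) -> (3,3): empty -> OK
  offset (0,2) -> (3,4): empty -> OK
  offset (0,3) -> (3,5): occupied ('#') -> FAIL
All cells valid: no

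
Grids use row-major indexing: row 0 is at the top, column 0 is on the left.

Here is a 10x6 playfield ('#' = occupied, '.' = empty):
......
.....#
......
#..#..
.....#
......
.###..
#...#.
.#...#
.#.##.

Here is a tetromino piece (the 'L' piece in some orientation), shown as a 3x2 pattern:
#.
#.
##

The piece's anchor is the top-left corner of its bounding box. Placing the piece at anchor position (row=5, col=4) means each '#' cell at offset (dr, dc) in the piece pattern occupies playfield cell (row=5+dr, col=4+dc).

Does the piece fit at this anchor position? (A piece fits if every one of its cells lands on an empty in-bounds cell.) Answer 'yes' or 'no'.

Answer: no

Derivation:
Check each piece cell at anchor (5, 4):
  offset (0,0) -> (5,4): empty -> OK
  offset (1,0) -> (6,4): empty -> OK
  offset (2,0) -> (7,4): occupied ('#') -> FAIL
  offset (2,1) -> (7,5): empty -> OK
All cells valid: no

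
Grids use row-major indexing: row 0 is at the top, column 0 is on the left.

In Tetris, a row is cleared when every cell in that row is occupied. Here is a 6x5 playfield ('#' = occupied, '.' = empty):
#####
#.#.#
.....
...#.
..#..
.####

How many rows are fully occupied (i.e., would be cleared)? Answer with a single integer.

Check each row:
  row 0: 0 empty cells -> FULL (clear)
  row 1: 2 empty cells -> not full
  row 2: 5 empty cells -> not full
  row 3: 4 empty cells -> not full
  row 4: 4 empty cells -> not full
  row 5: 1 empty cell -> not full
Total rows cleared: 1

Answer: 1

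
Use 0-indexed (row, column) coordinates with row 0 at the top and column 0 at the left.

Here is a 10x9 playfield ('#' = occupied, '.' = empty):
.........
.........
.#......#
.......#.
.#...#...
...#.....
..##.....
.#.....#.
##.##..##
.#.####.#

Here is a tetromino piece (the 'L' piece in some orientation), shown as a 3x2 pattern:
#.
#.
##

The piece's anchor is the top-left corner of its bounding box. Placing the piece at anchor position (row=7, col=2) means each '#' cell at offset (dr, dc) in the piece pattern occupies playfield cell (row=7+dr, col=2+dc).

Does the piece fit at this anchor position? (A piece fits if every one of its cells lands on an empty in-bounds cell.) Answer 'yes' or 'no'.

Answer: no

Derivation:
Check each piece cell at anchor (7, 2):
  offset (0,0) -> (7,2): empty -> OK
  offset (1,0) -> (8,2): empty -> OK
  offset (2,0) -> (9,2): empty -> OK
  offset (2,1) -> (9,3): occupied ('#') -> FAIL
All cells valid: no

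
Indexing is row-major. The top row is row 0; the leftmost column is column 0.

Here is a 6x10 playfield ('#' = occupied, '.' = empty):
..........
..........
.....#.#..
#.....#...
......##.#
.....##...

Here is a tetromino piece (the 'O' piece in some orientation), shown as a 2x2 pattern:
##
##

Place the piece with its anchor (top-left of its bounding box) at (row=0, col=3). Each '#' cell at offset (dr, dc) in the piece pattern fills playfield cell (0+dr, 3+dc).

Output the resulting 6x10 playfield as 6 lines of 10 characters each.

Answer: ...##.....
...##.....
.....#.#..
#.....#...
......##.#
.....##...

Derivation:
Fill (0+0,3+0) = (0,3)
Fill (0+0,3+1) = (0,4)
Fill (0+1,3+0) = (1,3)
Fill (0+1,3+1) = (1,4)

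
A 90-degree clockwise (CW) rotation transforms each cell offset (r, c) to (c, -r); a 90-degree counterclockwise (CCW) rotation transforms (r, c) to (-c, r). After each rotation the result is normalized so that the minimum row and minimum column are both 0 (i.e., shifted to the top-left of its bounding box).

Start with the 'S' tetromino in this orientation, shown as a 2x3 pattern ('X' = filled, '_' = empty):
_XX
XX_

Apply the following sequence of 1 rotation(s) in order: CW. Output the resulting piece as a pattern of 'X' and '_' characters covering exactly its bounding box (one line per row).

Answer: X_
XX
_X

Derivation:
Start:
_XX
XX_
After rotation 1 (CW):
X_
XX
_X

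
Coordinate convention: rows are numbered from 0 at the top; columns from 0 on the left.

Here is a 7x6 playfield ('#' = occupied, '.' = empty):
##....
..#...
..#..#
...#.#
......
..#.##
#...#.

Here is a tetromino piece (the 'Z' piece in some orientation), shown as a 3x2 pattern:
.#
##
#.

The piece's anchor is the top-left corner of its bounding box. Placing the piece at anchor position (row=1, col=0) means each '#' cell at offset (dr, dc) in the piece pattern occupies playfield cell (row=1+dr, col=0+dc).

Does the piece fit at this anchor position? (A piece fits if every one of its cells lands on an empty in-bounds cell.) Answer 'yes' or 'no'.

Answer: yes

Derivation:
Check each piece cell at anchor (1, 0):
  offset (0,1) -> (1,1): empty -> OK
  offset (1,0) -> (2,0): empty -> OK
  offset (1,1) -> (2,1): empty -> OK
  offset (2,0) -> (3,0): empty -> OK
All cells valid: yes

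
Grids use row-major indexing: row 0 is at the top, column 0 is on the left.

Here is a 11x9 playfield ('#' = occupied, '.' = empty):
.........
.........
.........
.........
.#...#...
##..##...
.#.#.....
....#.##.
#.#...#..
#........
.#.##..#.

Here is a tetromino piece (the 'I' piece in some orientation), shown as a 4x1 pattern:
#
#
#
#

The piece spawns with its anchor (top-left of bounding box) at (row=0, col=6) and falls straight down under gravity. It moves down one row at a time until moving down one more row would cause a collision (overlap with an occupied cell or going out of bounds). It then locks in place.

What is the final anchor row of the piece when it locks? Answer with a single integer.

Answer: 3

Derivation:
Spawn at (row=0, col=6). Try each row:
  row 0: fits
  row 1: fits
  row 2: fits
  row 3: fits
  row 4: blocked -> lock at row 3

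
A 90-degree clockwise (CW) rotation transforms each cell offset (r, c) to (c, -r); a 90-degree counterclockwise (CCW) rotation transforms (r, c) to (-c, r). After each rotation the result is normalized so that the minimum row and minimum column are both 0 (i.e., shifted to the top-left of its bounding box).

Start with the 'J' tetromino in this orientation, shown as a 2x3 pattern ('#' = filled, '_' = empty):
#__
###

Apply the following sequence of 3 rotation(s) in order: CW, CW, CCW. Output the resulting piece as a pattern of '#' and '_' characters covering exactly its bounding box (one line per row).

Answer: ##
#_
#_

Derivation:
Start:
#__
###
After rotation 1 (CW):
##
#_
#_
After rotation 2 (CW):
###
__#
After rotation 3 (CCW):
##
#_
#_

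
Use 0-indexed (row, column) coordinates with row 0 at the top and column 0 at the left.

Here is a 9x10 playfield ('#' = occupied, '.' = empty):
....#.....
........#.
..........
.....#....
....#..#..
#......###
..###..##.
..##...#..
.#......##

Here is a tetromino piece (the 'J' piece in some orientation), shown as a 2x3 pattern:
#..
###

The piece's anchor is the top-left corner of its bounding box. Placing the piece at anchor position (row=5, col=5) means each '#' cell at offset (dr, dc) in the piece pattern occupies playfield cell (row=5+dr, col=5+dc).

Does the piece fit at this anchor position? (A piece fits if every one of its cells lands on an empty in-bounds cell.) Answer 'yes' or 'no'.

Answer: no

Derivation:
Check each piece cell at anchor (5, 5):
  offset (0,0) -> (5,5): empty -> OK
  offset (1,0) -> (6,5): empty -> OK
  offset (1,1) -> (6,6): empty -> OK
  offset (1,2) -> (6,7): occupied ('#') -> FAIL
All cells valid: no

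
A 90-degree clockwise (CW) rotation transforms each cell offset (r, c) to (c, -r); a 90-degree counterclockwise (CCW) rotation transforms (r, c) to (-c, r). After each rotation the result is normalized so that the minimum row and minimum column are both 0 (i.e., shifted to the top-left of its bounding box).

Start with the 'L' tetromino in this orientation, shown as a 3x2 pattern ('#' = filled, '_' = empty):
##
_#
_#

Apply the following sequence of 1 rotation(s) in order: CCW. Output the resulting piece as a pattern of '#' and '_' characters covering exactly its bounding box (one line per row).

Start:
##
_#
_#
After rotation 1 (CCW):
###
#__

Answer: ###
#__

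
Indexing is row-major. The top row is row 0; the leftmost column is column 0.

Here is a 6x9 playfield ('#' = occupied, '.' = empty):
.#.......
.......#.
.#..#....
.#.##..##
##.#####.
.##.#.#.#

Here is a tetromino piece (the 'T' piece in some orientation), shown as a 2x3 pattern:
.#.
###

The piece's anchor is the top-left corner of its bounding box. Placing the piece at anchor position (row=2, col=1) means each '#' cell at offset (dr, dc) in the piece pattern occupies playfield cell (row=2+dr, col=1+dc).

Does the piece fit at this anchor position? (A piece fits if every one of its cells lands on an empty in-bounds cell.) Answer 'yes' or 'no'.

Answer: no

Derivation:
Check each piece cell at anchor (2, 1):
  offset (0,1) -> (2,2): empty -> OK
  offset (1,0) -> (3,1): occupied ('#') -> FAIL
  offset (1,1) -> (3,2): empty -> OK
  offset (1,2) -> (3,3): occupied ('#') -> FAIL
All cells valid: no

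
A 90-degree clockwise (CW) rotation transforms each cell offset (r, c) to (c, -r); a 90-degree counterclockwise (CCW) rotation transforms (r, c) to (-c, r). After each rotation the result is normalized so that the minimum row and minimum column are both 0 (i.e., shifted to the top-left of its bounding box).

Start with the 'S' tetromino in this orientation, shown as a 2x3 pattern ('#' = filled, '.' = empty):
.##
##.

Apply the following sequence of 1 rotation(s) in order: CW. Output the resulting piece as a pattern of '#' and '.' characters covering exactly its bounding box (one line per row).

Answer: #.
##
.#

Derivation:
Start:
.##
##.
After rotation 1 (CW):
#.
##
.#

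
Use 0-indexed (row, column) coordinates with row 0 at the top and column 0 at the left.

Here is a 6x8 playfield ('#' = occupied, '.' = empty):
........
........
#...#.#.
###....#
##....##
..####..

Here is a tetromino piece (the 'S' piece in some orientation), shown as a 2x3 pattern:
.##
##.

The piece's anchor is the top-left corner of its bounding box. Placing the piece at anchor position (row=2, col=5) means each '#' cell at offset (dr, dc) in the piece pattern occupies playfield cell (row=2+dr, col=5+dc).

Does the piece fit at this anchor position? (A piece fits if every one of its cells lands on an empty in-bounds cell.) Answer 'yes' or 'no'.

Answer: no

Derivation:
Check each piece cell at anchor (2, 5):
  offset (0,1) -> (2,6): occupied ('#') -> FAIL
  offset (0,2) -> (2,7): empty -> OK
  offset (1,0) -> (3,5): empty -> OK
  offset (1,1) -> (3,6): empty -> OK
All cells valid: no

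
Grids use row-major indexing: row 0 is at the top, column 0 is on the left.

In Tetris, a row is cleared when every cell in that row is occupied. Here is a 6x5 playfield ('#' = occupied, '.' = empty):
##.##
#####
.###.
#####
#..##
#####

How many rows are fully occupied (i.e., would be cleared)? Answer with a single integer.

Answer: 3

Derivation:
Check each row:
  row 0: 1 empty cell -> not full
  row 1: 0 empty cells -> FULL (clear)
  row 2: 2 empty cells -> not full
  row 3: 0 empty cells -> FULL (clear)
  row 4: 2 empty cells -> not full
  row 5: 0 empty cells -> FULL (clear)
Total rows cleared: 3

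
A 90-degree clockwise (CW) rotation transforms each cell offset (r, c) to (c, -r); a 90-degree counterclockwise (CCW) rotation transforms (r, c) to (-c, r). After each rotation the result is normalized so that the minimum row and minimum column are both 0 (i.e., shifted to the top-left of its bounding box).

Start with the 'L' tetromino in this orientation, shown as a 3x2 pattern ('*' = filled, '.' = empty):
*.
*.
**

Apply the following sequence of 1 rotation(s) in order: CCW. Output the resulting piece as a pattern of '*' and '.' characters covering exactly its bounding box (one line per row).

Answer: ..*
***

Derivation:
Start:
*.
*.
**
After rotation 1 (CCW):
..*
***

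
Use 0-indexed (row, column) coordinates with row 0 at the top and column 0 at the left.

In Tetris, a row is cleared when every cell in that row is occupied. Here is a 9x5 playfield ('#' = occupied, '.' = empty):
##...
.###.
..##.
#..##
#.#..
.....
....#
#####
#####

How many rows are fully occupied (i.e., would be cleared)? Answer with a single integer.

Answer: 2

Derivation:
Check each row:
  row 0: 3 empty cells -> not full
  row 1: 2 empty cells -> not full
  row 2: 3 empty cells -> not full
  row 3: 2 empty cells -> not full
  row 4: 3 empty cells -> not full
  row 5: 5 empty cells -> not full
  row 6: 4 empty cells -> not full
  row 7: 0 empty cells -> FULL (clear)
  row 8: 0 empty cells -> FULL (clear)
Total rows cleared: 2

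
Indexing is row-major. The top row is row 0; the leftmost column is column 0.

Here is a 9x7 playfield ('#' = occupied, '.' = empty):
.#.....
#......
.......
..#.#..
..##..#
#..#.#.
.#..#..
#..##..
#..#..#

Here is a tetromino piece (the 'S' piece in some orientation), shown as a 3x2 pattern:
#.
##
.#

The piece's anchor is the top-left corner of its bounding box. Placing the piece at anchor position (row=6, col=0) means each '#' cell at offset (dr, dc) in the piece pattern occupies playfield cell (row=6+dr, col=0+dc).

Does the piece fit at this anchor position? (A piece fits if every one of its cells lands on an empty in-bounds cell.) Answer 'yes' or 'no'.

Check each piece cell at anchor (6, 0):
  offset (0,0) -> (6,0): empty -> OK
  offset (1,0) -> (7,0): occupied ('#') -> FAIL
  offset (1,1) -> (7,1): empty -> OK
  offset (2,1) -> (8,1): empty -> OK
All cells valid: no

Answer: no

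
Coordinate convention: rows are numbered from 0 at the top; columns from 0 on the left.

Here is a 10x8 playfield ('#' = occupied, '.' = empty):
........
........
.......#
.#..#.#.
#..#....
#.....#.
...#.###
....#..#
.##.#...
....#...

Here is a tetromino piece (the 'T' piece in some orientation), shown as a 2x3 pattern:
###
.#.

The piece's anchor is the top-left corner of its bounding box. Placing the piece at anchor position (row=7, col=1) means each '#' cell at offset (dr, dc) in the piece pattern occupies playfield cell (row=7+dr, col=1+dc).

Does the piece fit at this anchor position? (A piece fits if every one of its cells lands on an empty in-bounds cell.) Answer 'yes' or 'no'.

Check each piece cell at anchor (7, 1):
  offset (0,0) -> (7,1): empty -> OK
  offset (0,1) -> (7,2): empty -> OK
  offset (0,2) -> (7,3): empty -> OK
  offset (1,1) -> (8,2): occupied ('#') -> FAIL
All cells valid: no

Answer: no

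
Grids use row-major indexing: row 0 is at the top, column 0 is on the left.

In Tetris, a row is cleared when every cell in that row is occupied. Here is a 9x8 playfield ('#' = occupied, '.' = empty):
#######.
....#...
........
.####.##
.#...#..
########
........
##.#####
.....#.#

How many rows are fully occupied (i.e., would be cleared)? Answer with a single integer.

Check each row:
  row 0: 1 empty cell -> not full
  row 1: 7 empty cells -> not full
  row 2: 8 empty cells -> not full
  row 3: 2 empty cells -> not full
  row 4: 6 empty cells -> not full
  row 5: 0 empty cells -> FULL (clear)
  row 6: 8 empty cells -> not full
  row 7: 1 empty cell -> not full
  row 8: 6 empty cells -> not full
Total rows cleared: 1

Answer: 1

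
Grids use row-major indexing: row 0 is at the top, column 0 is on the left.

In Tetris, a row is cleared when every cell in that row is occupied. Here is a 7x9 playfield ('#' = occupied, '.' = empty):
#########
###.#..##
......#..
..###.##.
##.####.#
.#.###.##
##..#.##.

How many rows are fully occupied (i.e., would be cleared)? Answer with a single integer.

Answer: 1

Derivation:
Check each row:
  row 0: 0 empty cells -> FULL (clear)
  row 1: 3 empty cells -> not full
  row 2: 8 empty cells -> not full
  row 3: 4 empty cells -> not full
  row 4: 2 empty cells -> not full
  row 5: 3 empty cells -> not full
  row 6: 4 empty cells -> not full
Total rows cleared: 1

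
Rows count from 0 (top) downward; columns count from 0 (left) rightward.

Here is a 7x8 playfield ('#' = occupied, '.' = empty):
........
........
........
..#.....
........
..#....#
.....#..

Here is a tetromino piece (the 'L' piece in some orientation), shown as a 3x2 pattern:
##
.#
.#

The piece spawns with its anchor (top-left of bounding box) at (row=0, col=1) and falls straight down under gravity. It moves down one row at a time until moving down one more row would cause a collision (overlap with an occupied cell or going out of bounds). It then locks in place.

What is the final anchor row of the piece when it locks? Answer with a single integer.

Spawn at (row=0, col=1). Try each row:
  row 0: fits
  row 1: blocked -> lock at row 0

Answer: 0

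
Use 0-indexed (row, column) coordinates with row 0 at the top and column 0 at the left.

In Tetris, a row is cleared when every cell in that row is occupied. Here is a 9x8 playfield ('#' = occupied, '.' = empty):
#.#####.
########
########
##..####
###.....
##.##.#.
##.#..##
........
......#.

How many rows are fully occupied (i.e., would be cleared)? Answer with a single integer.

Answer: 2

Derivation:
Check each row:
  row 0: 2 empty cells -> not full
  row 1: 0 empty cells -> FULL (clear)
  row 2: 0 empty cells -> FULL (clear)
  row 3: 2 empty cells -> not full
  row 4: 5 empty cells -> not full
  row 5: 3 empty cells -> not full
  row 6: 3 empty cells -> not full
  row 7: 8 empty cells -> not full
  row 8: 7 empty cells -> not full
Total rows cleared: 2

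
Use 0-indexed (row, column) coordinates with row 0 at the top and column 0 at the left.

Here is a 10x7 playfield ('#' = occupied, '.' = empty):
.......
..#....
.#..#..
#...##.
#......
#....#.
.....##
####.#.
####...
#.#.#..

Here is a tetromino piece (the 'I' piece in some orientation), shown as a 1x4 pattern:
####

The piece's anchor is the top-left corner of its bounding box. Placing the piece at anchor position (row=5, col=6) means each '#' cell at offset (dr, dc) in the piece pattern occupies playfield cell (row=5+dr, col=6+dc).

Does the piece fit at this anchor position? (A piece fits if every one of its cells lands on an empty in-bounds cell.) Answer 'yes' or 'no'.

Check each piece cell at anchor (5, 6):
  offset (0,0) -> (5,6): empty -> OK
  offset (0,1) -> (5,7): out of bounds -> FAIL
  offset (0,2) -> (5,8): out of bounds -> FAIL
  offset (0,3) -> (5,9): out of bounds -> FAIL
All cells valid: no

Answer: no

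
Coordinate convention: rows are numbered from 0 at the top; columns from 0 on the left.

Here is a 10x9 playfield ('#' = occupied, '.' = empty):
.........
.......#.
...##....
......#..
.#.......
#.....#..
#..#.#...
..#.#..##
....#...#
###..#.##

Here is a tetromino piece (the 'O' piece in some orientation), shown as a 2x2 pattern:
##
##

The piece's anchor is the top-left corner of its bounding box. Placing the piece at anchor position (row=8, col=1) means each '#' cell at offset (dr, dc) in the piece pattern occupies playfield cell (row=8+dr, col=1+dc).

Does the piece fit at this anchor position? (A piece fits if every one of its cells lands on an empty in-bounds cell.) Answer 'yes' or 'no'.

Answer: no

Derivation:
Check each piece cell at anchor (8, 1):
  offset (0,0) -> (8,1): empty -> OK
  offset (0,1) -> (8,2): empty -> OK
  offset (1,0) -> (9,1): occupied ('#') -> FAIL
  offset (1,1) -> (9,2): occupied ('#') -> FAIL
All cells valid: no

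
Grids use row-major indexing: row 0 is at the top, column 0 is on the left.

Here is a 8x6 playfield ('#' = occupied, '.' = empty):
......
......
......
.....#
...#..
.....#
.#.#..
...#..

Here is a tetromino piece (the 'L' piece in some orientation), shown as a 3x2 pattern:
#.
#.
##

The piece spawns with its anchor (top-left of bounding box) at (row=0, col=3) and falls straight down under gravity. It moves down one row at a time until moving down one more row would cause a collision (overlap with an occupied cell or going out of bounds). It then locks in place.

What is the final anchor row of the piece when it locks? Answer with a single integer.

Answer: 1

Derivation:
Spawn at (row=0, col=3). Try each row:
  row 0: fits
  row 1: fits
  row 2: blocked -> lock at row 1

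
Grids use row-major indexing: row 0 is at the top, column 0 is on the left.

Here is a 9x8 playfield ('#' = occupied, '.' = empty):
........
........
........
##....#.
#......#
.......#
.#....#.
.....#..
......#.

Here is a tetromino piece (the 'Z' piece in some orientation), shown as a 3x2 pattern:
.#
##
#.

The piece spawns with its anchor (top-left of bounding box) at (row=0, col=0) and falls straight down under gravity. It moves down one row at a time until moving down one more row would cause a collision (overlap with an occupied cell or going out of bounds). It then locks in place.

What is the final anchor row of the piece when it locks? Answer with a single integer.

Spawn at (row=0, col=0). Try each row:
  row 0: fits
  row 1: blocked -> lock at row 0

Answer: 0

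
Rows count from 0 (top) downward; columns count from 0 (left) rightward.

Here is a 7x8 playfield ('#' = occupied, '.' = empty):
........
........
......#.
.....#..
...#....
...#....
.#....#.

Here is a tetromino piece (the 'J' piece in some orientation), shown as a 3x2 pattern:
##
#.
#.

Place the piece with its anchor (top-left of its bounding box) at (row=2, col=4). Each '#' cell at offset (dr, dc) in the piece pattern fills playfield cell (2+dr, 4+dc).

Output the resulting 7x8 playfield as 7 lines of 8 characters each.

Fill (2+0,4+0) = (2,4)
Fill (2+0,4+1) = (2,5)
Fill (2+1,4+0) = (3,4)
Fill (2+2,4+0) = (4,4)

Answer: ........
........
....###.
....##..
...##...
...#....
.#....#.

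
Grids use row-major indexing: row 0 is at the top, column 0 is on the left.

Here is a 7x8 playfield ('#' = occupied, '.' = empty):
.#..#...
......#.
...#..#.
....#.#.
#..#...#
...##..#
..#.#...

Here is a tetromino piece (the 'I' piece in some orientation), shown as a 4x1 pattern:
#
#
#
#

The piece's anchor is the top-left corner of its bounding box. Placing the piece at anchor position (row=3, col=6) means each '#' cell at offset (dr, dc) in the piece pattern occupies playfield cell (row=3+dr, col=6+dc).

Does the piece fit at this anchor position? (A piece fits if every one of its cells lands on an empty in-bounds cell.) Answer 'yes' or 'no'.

Answer: no

Derivation:
Check each piece cell at anchor (3, 6):
  offset (0,0) -> (3,6): occupied ('#') -> FAIL
  offset (1,0) -> (4,6): empty -> OK
  offset (2,0) -> (5,6): empty -> OK
  offset (3,0) -> (6,6): empty -> OK
All cells valid: no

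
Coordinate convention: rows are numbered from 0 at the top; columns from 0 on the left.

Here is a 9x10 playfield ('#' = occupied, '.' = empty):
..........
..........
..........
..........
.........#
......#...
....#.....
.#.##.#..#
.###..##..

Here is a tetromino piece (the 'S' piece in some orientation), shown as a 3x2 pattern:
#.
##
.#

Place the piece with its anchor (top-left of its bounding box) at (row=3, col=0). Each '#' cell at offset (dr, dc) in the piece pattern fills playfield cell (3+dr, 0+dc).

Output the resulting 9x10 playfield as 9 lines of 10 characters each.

Fill (3+0,0+0) = (3,0)
Fill (3+1,0+0) = (4,0)
Fill (3+1,0+1) = (4,1)
Fill (3+2,0+1) = (5,1)

Answer: ..........
..........
..........
#.........
##.......#
.#....#...
....#.....
.#.##.#..#
.###..##..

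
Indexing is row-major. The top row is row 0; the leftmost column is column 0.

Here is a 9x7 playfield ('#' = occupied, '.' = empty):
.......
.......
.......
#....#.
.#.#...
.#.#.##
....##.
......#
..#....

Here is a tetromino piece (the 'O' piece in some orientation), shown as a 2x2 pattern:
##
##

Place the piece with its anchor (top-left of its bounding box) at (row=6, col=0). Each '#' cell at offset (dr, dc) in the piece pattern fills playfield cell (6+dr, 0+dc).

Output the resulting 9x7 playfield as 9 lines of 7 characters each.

Fill (6+0,0+0) = (6,0)
Fill (6+0,0+1) = (6,1)
Fill (6+1,0+0) = (7,0)
Fill (6+1,0+1) = (7,1)

Answer: .......
.......
.......
#....#.
.#.#...
.#.#.##
##..##.
##....#
..#....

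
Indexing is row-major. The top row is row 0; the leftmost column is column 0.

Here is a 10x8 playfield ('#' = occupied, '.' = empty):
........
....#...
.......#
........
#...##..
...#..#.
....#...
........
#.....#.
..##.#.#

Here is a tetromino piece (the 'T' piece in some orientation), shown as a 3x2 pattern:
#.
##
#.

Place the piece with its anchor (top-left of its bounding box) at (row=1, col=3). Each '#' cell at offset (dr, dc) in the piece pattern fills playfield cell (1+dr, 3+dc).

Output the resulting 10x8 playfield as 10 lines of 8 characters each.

Answer: ........
...##...
...##..#
...#....
#...##..
...#..#.
....#...
........
#.....#.
..##.#.#

Derivation:
Fill (1+0,3+0) = (1,3)
Fill (1+1,3+0) = (2,3)
Fill (1+1,3+1) = (2,4)
Fill (1+2,3+0) = (3,3)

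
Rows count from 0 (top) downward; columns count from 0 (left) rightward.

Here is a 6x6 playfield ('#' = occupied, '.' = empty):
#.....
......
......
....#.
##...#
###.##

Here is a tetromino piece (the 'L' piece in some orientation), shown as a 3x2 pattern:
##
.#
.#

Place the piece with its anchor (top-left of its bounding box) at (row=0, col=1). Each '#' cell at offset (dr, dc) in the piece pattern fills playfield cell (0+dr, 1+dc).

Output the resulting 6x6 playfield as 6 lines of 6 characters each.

Fill (0+0,1+0) = (0,1)
Fill (0+0,1+1) = (0,2)
Fill (0+1,1+1) = (1,2)
Fill (0+2,1+1) = (2,2)

Answer: ###...
..#...
..#...
....#.
##...#
###.##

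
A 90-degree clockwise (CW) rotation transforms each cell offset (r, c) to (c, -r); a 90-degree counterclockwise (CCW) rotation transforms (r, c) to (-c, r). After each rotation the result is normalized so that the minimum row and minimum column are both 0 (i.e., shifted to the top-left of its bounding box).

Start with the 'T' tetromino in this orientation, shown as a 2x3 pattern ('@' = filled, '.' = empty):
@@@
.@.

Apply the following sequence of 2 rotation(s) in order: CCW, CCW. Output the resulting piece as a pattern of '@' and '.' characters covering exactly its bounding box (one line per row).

Answer: .@.
@@@

Derivation:
Start:
@@@
.@.
After rotation 1 (CCW):
@.
@@
@.
After rotation 2 (CCW):
.@.
@@@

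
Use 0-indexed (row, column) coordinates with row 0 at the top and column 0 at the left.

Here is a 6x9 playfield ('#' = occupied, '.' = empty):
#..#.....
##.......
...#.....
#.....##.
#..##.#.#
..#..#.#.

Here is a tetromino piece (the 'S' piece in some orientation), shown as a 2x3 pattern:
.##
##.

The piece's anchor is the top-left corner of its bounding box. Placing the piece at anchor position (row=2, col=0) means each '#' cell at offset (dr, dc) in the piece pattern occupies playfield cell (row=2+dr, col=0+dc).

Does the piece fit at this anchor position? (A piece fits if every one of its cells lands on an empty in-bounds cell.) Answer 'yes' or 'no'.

Answer: no

Derivation:
Check each piece cell at anchor (2, 0):
  offset (0,1) -> (2,1): empty -> OK
  offset (0,2) -> (2,2): empty -> OK
  offset (1,0) -> (3,0): occupied ('#') -> FAIL
  offset (1,1) -> (3,1): empty -> OK
All cells valid: no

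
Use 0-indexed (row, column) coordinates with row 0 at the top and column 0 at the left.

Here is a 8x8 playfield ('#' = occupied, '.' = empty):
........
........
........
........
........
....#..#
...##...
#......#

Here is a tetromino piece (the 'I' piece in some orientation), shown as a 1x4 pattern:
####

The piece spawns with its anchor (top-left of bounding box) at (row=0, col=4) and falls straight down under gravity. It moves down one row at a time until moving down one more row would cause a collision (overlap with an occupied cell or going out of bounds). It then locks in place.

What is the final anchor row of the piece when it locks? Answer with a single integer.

Spawn at (row=0, col=4). Try each row:
  row 0: fits
  row 1: fits
  row 2: fits
  row 3: fits
  row 4: fits
  row 5: blocked -> lock at row 4

Answer: 4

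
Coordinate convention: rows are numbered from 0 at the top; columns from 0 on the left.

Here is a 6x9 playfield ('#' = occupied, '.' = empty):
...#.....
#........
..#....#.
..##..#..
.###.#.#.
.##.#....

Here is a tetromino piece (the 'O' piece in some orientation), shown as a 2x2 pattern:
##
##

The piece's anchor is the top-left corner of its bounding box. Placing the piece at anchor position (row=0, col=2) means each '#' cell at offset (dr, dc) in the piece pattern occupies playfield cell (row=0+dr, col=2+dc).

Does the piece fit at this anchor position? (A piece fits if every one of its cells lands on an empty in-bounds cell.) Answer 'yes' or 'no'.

Answer: no

Derivation:
Check each piece cell at anchor (0, 2):
  offset (0,0) -> (0,2): empty -> OK
  offset (0,1) -> (0,3): occupied ('#') -> FAIL
  offset (1,0) -> (1,2): empty -> OK
  offset (1,1) -> (1,3): empty -> OK
All cells valid: no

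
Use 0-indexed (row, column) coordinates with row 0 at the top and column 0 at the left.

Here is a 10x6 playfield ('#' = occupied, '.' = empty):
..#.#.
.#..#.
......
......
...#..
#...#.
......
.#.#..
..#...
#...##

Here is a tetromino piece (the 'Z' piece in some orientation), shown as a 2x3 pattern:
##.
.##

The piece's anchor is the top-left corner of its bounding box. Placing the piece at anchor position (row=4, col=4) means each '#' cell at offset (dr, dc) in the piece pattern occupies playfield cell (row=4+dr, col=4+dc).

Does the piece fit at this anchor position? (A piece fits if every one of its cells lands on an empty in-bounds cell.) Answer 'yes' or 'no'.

Check each piece cell at anchor (4, 4):
  offset (0,0) -> (4,4): empty -> OK
  offset (0,1) -> (4,5): empty -> OK
  offset (1,1) -> (5,5): empty -> OK
  offset (1,2) -> (5,6): out of bounds -> FAIL
All cells valid: no

Answer: no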